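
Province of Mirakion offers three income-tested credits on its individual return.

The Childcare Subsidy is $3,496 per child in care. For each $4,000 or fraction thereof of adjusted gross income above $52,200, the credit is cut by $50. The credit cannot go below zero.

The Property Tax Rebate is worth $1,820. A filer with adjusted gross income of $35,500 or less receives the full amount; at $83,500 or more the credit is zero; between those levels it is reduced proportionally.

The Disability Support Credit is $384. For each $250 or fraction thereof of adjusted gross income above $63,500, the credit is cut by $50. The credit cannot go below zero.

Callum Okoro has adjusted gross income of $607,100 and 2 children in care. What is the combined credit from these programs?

$42

Childcare Subsidy: base = 2 × $3,496 = $6,992. income exceeds $52,200 by $554,900, which is 139 full-or-partial $4,000 increments; reduction = 139 × $50 = $6,950, leaving $42.
Property Tax Rebate: $607,100 is at or above $83,500, so the credit is $0.
Disability Support Credit: income exceeds $63,500 by $543,600 → 2175 increments × $50 = $108,750 ≥ base, so the credit is $0.
Total: $42 + $0 + $0 = $42.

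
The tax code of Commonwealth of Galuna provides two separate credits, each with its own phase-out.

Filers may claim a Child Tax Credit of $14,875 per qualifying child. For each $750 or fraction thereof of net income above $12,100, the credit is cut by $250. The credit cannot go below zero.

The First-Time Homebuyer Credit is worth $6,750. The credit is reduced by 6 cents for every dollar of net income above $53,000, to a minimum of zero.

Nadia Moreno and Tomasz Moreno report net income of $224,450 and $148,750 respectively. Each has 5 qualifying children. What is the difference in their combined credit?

$26,255

Nadia ($224,450): Child Tax Credit: base = 5 × $14,875 = $74,375. income exceeds $12,100 by $212,350, which is 284 full-or-partial $750 increments; reduction = 284 × $250 = $71,000, leaving $3,375. First-Time Homebuyer Credit: 6% of the $171,450 excess over $53,000 is $10,287 ≥ base, so the credit is $0. total $3,375 + $0 = $3,375
Tomasz ($148,750): Child Tax Credit: base = 5 × $14,875 = $74,375. income exceeds $12,100 by $136,650, which is 183 full-or-partial $750 increments; reduction = 183 × $250 = $45,750, leaving $28,625. First-Time Homebuyer Credit: 6% of the $95,750 excess over $53,000 is $5,745; credit = $6,750 − $5,745 = $1,005. total $28,625 + $1,005 = $29,630
Difference: |$3,375 − $29,630| = $26,255.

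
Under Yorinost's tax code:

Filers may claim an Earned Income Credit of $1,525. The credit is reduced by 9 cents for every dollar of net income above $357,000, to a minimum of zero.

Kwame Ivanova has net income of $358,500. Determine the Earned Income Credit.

Earned Income Credit: 9% of the $1,500 excess over $357,000 is $135; credit = $1,525 − $135 = $1,390.

$1,390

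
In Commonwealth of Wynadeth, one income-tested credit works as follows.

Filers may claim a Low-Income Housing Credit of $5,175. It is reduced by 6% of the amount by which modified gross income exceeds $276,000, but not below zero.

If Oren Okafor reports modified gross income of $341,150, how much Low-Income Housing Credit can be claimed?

$1,266

Low-Income Housing Credit: 6% of the $65,150 excess over $276,000 is $3,909; credit = $5,175 − $3,909 = $1,266.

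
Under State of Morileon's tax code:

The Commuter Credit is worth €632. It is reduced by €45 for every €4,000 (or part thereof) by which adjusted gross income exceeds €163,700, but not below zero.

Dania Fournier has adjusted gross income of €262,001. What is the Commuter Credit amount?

Commuter Credit: income exceeds €163,700 by €98,301 → 25 increments × €45 = €1,125 ≥ base, so the credit is €0.

€0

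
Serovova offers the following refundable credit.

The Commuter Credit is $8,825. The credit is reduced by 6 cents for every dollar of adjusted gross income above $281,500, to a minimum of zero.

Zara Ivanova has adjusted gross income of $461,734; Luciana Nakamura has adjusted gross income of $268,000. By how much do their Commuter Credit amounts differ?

$8,825

Zara ($461,734): Commuter Credit: 6% of the $180,234 excess over $281,500 is $10,814.04 ≥ base, so the credit is $0.
Luciana ($268,000): Commuter Credit: $268,000 is at or below the $281,500 threshold, so the full $8,825 applies.
Difference: |$0 − $8,825| = $8,825.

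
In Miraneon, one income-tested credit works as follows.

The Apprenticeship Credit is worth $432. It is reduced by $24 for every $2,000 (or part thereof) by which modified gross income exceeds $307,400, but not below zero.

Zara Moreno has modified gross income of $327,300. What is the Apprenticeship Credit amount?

$192

Apprenticeship Credit: income exceeds $307,400 by $19,900, which is 10 full-or-partial $2,000 increments; reduction = 10 × $24 = $240, leaving $192.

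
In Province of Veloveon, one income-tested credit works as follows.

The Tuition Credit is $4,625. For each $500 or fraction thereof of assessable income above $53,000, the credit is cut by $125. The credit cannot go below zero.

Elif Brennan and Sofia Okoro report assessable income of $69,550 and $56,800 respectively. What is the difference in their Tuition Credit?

$3,250

Elif ($69,550): Tuition Credit: income exceeds $53,000 by $16,550, which is 34 full-or-partial $500 increments; reduction = 34 × $125 = $4,250, leaving $375.
Sofia ($56,800): Tuition Credit: income exceeds $53,000 by $3,800, which is 8 full-or-partial $500 increments; reduction = 8 × $125 = $1,000, leaving $3,625.
Difference: |$375 − $3,625| = $3,250.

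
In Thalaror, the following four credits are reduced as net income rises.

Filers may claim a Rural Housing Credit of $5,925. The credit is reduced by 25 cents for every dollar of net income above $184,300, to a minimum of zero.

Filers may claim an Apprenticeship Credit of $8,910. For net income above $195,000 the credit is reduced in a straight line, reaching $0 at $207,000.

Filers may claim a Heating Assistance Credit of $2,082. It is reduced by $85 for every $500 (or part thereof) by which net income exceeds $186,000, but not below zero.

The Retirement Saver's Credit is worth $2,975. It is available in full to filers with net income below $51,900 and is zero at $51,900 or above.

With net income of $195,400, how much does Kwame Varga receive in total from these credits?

Rural Housing Credit: 25% of the $11,100 excess over $184,300 is $2,775; credit = $5,925 − $2,775 = $3,150.
Apprenticeship Credit: $195,400 is $400 into a $12,000 phase-out range, leaving 11,600/12,000 of the credit: $8,910 × 11,600/12,000 = $8,613.
Heating Assistance Credit: income exceeds $186,000 by $9,400, which is 19 full-or-partial $500 increments; reduction = 19 × $85 = $1,615, leaving $467.
Retirement Saver's Credit: $195,400 meets or exceeds the $51,900 cutoff, so the credit is $0.
Total: $3,150 + $8,613 + $467 + $0 = $12,230.

$12,230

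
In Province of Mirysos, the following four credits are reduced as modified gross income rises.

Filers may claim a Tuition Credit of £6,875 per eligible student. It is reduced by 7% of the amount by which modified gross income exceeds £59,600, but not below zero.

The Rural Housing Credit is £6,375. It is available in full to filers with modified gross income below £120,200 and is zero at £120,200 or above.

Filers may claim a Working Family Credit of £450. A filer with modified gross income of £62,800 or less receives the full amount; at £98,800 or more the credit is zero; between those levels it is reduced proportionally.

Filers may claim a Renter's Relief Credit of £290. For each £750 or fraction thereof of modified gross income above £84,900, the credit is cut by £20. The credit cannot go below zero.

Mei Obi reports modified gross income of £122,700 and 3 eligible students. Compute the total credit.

Tuition Credit: base = 3 × £6,875 = £20,625. 7% of the £63,100 excess over £59,600 is £4,417; credit = £20,625 − £4,417 = £16,208.
Rural Housing Credit: £122,700 meets or exceeds the £120,200 cutoff, so the credit is £0.
Working Family Credit: £122,700 is at or above £98,800, so the credit is £0.
Renter's Relief Credit: income exceeds £84,900 by £37,800 → 51 increments × £20 = £1,020 ≥ base, so the credit is £0.
Total: £16,208 + £0 + £0 + £0 = £16,208.

£16,208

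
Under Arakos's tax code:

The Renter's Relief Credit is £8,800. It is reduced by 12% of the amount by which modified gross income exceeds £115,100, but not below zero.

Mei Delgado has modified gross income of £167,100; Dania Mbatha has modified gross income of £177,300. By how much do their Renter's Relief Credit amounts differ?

£1,224

Mei (£167,100): Renter's Relief Credit: 12% of the £52,000 excess over £115,100 is £6,240; credit = £8,800 − £6,240 = £2,560.
Dania (£177,300): Renter's Relief Credit: 12% of the £62,200 excess over £115,100 is £7,464; credit = £8,800 − £7,464 = £1,336.
Difference: |£2,560 − £1,336| = £1,224.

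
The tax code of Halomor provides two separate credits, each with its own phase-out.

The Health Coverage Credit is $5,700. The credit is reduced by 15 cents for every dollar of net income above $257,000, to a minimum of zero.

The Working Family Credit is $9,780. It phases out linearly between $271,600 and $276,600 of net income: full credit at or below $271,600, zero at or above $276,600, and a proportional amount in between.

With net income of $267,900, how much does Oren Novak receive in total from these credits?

Health Coverage Credit: 15% of the $10,900 excess over $257,000 is $1,635; credit = $5,700 − $1,635 = $4,065.
Working Family Credit: $267,900 is at or below the $271,600 threshold, so the full $9,780 applies.
Total: $4,065 + $9,780 = $13,845.

$13,845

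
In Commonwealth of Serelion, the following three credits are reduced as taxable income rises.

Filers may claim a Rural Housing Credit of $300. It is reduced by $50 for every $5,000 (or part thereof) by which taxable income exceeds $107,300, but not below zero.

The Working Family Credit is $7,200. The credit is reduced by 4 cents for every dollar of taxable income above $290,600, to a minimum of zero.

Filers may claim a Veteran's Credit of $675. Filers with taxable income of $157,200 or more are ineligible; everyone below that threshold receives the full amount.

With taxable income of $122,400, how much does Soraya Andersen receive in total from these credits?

$7,975

Rural Housing Credit: income exceeds $107,300 by $15,100, which is 4 full-or-partial $5,000 increments; reduction = 4 × $50 = $200, leaving $100.
Working Family Credit: $122,400 is at or below the $290,600 threshold, so the full $7,200 applies.
Veteran's Credit: $122,400 is below the $157,200 cutoff, so the full $675 applies.
Total: $100 + $7,200 + $675 = $7,975.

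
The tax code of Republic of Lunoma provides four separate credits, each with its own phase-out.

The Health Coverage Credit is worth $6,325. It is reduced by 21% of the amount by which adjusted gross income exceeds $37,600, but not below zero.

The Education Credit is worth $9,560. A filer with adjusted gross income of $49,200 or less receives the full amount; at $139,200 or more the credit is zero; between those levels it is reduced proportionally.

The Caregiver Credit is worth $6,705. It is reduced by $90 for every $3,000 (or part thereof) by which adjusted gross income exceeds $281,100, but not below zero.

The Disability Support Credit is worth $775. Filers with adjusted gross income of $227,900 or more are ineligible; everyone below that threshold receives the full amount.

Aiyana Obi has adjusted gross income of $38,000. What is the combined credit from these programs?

$23,281

Health Coverage Credit: 21% of the $400 excess over $37,600 is $84; credit = $6,325 − $84 = $6,241.
Education Credit: $38,000 is at or below the $49,200 threshold, so the full $9,560 applies.
Caregiver Credit: $38,000 is at or below the $281,100 threshold, so the full $6,705 applies.
Disability Support Credit: $38,000 is below the $227,900 cutoff, so the full $775 applies.
Total: $6,241 + $9,560 + $6,705 + $775 = $23,281.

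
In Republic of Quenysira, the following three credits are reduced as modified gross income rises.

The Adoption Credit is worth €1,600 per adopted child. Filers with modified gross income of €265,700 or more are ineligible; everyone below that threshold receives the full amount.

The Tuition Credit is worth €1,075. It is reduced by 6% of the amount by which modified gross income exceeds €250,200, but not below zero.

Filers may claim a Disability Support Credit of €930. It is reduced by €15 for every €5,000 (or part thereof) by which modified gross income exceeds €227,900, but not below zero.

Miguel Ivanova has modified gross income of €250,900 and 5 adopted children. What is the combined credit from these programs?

Adoption Credit: base = 5 × €1,600 = €8,000. €250,900 is below the €265,700 cutoff, so the full €8,000 applies.
Tuition Credit: 6% of the €700 excess over €250,200 is €42; credit = €1,075 − €42 = €1,033.
Disability Support Credit: income exceeds €227,900 by €23,000, which is 5 full-or-partial €5,000 increments; reduction = 5 × €15 = €75, leaving €855.
Total: €8,000 + €1,033 + €855 = €9,888.

€9,888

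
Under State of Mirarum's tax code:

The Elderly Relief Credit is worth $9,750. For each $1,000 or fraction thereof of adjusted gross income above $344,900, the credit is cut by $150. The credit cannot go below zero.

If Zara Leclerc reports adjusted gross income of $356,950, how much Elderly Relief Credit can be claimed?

$7,800

Elderly Relief Credit: income exceeds $344,900 by $12,050, which is 13 full-or-partial $1,000 increments; reduction = 13 × $150 = $1,950, leaving $7,800.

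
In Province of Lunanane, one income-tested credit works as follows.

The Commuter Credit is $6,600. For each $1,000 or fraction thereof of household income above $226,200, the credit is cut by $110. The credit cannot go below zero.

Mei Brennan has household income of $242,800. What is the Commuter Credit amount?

Commuter Credit: income exceeds $226,200 by $16,600, which is 17 full-or-partial $1,000 increments; reduction = 17 × $110 = $1,870, leaving $4,730.

$4,730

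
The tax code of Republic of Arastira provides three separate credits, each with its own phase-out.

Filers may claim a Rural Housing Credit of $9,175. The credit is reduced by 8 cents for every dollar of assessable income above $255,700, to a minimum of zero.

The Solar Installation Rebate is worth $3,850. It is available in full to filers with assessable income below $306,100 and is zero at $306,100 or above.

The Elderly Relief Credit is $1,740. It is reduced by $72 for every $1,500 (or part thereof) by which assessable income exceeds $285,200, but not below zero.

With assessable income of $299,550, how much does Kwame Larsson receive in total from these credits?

Rural Housing Credit: 8% of the $43,850 excess over $255,700 is $3,508; credit = $9,175 − $3,508 = $5,667.
Solar Installation Rebate: $299,550 is below the $306,100 cutoff, so the full $3,850 applies.
Elderly Relief Credit: income exceeds $285,200 by $14,350, which is 10 full-or-partial $1,500 increments; reduction = 10 × $72 = $720, leaving $1,020.
Total: $5,667 + $3,850 + $1,020 = $10,537.

$10,537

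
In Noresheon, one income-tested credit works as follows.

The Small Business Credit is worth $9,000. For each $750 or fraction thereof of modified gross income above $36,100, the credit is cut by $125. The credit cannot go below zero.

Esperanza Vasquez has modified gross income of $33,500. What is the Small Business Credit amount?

Small Business Credit: $33,500 is at or below the $36,100 threshold, so the full $9,000 applies.

$9,000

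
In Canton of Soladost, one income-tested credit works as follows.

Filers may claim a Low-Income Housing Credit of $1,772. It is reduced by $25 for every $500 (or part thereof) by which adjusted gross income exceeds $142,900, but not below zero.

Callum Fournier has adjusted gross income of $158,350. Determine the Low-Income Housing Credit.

$997

Low-Income Housing Credit: income exceeds $142,900 by $15,450, which is 31 full-or-partial $500 increments; reduction = 31 × $25 = $775, leaving $997.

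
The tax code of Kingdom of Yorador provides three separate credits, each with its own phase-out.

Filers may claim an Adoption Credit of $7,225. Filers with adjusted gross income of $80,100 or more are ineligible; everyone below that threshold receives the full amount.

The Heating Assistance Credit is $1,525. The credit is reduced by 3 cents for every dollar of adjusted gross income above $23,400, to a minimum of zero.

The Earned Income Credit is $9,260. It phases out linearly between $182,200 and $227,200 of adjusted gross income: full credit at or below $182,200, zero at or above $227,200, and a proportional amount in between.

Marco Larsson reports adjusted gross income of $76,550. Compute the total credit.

Adoption Credit: $76,550 is below the $80,100 cutoff, so the full $7,225 applies.
Heating Assistance Credit: 3% of the $53,150 excess over $23,400 is $1,594.50 ≥ base, so the credit is $0.
Earned Income Credit: $76,550 is at or below the $182,200 threshold, so the full $9,260 applies.
Total: $7,225 + $0 + $9,260 = $16,485.

$16,485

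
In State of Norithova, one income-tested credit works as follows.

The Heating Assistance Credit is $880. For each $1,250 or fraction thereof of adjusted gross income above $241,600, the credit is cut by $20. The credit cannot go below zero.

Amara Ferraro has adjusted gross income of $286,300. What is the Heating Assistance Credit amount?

$160

Heating Assistance Credit: income exceeds $241,600 by $44,700, which is 36 full-or-partial $1,250 increments; reduction = 36 × $20 = $720, leaving $160.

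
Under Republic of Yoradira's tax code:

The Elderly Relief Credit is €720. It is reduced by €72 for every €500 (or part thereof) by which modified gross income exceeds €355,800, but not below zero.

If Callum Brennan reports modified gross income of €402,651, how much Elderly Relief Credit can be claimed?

€0

Elderly Relief Credit: income exceeds €355,800 by €46,851 → 94 increments × €72 = €6,768 ≥ base, so the credit is €0.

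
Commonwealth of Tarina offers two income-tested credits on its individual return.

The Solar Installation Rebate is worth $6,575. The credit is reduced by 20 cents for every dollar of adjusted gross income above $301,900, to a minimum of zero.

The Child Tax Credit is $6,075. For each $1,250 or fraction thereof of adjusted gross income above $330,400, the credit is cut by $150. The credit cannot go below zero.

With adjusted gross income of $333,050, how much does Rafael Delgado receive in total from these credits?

$5,970

Solar Installation Rebate: 20% of the $31,150 excess over $301,900 is $6,230; credit = $6,575 − $6,230 = $345.
Child Tax Credit: income exceeds $330,400 by $2,650, which is 3 full-or-partial $1,250 increments; reduction = 3 × $150 = $450, leaving $5,625.
Total: $345 + $5,625 = $5,970.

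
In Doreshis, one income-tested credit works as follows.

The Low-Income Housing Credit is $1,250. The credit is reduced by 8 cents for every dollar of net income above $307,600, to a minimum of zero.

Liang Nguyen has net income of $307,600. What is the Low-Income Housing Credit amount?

Low-Income Housing Credit: $307,600 is at or below the $307,600 threshold, so the full $1,250 applies.

$1,250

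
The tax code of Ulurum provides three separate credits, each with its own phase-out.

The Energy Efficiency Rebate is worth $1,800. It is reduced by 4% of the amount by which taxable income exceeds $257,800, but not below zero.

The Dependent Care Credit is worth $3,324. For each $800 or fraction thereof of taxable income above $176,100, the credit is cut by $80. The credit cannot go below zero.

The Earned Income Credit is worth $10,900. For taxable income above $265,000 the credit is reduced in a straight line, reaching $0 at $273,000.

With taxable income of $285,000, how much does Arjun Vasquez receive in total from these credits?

Energy Efficiency Rebate: 4% of the $27,200 excess over $257,800 is $1,088; credit = $1,800 − $1,088 = $712.
Dependent Care Credit: income exceeds $176,100 by $108,900 → 137 increments × $80 = $10,960 ≥ base, so the credit is $0.
Earned Income Credit: $285,000 is at or above $273,000, so the credit is $0.
Total: $712 + $0 + $0 = $712.

$712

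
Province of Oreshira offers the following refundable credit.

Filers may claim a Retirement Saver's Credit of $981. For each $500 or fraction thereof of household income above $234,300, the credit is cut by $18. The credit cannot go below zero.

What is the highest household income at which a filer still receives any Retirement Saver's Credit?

After 54 increments the reduction is 54 × $18 = $972, leaving $9; one more increment wipes it out. Increment 54 ends at excess 54 × $500 = $27,000, so the highest qualifying income is $234,300 + $27,000 = $261,300.

$261,300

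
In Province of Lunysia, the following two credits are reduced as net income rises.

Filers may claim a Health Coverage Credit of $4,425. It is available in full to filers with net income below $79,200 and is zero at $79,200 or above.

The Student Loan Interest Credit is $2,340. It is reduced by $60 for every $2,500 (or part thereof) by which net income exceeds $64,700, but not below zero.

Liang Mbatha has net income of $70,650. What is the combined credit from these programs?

$6,585

Health Coverage Credit: $70,650 is below the $79,200 cutoff, so the full $4,425 applies.
Student Loan Interest Credit: income exceeds $64,700 by $5,950, which is 3 full-or-partial $2,500 increments; reduction = 3 × $60 = $180, leaving $2,160.
Total: $4,425 + $2,160 = $6,585.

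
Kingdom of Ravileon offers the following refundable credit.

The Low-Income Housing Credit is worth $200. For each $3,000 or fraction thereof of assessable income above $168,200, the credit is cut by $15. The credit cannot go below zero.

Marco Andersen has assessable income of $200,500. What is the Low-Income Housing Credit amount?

Low-Income Housing Credit: income exceeds $168,200 by $32,300, which is 11 full-or-partial $3,000 increments; reduction = 11 × $15 = $165, leaving $35.

$35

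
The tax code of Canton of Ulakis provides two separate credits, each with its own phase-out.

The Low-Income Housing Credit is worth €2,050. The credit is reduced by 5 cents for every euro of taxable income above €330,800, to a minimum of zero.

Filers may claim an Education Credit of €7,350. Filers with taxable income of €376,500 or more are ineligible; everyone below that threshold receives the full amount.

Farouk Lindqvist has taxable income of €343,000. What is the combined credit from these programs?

€8,790

Low-Income Housing Credit: 5% of the €12,200 excess over €330,800 is €610; credit = €2,050 − €610 = €1,440.
Education Credit: €343,000 is below the €376,500 cutoff, so the full €7,350 applies.
Total: €1,440 + €7,350 = €8,790.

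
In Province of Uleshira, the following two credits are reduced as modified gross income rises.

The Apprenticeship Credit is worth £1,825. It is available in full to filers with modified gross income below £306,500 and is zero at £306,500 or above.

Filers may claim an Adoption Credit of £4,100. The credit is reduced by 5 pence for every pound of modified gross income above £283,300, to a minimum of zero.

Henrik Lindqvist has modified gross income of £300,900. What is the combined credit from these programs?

Apprenticeship Credit: £300,900 is below the £306,500 cutoff, so the full £1,825 applies.
Adoption Credit: 5% of the £17,600 excess over £283,300 is £880; credit = £4,100 − £880 = £3,220.
Total: £1,825 + £3,220 = £5,045.

£5,045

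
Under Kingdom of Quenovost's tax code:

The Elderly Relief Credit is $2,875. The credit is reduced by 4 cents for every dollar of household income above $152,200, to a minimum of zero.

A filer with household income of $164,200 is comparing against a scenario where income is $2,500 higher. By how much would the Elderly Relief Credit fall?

$100

At $164,200 — 4% of the $12,000 excess over $152,200 is $480; credit = $2,875 − $480 = $2,395.
At $166,700 — 4% of the $14,500 excess over $152,200 is $580; credit = $2,875 − $580 = $2,295.
Lost: $2,395 − $2,295 = $100.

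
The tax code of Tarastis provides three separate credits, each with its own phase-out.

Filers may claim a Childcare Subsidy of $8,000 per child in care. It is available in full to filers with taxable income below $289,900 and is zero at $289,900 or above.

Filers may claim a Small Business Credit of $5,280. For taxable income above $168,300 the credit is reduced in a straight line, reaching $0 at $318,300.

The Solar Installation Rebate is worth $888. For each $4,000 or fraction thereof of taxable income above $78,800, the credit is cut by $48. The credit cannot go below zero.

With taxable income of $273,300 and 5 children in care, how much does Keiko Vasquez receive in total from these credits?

Childcare Subsidy: base = 5 × $8,000 = $40,000. $273,300 is below the $289,900 cutoff, so the full $40,000 applies.
Small Business Credit: $273,300 is $105,000 into a $150,000 phase-out range, leaving 45,000/150,000 of the credit: $5,280 × 45,000/150,000 = $1,584.
Solar Installation Rebate: income exceeds $78,800 by $194,500 → 49 increments × $48 = $2,352 ≥ base, so the credit is $0.
Total: $40,000 + $1,584 + $0 = $41,584.

$41,584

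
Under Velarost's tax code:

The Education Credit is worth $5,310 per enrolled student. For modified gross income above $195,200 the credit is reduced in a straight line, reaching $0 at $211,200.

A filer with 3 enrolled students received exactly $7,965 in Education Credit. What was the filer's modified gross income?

$203,200

Full credit = 3 × $5,310 = $15,930.
$7,965 is 7,965/15,930 of the full $15,930, so 7,965/15,930 of the $16,000 range has been used: income = $195,200 + $16,000 × 7,965/15,930 = $203,200.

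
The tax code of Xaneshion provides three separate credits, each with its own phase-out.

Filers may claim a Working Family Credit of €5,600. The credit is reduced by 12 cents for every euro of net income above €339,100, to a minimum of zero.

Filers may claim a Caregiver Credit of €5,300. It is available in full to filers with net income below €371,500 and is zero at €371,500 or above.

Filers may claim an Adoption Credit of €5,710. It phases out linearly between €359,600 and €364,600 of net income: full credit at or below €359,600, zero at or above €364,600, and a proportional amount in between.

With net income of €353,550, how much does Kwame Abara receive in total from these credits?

€14,876

Working Family Credit: 12% of the €14,450 excess over €339,100 is €1,734; credit = €5,600 − €1,734 = €3,866.
Caregiver Credit: €353,550 is below the €371,500 cutoff, so the full €5,300 applies.
Adoption Credit: €353,550 is at or below the €359,600 threshold, so the full €5,710 applies.
Total: €3,866 + €5,300 + €5,710 = €14,876.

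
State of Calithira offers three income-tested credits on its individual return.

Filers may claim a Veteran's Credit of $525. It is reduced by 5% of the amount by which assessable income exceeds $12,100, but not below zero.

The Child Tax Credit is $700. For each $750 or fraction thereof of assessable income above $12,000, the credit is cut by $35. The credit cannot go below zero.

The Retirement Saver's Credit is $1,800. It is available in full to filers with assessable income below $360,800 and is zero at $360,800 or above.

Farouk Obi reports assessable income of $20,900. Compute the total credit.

$2,165

Veteran's Credit: 5% of the $8,800 excess over $12,100 is $440; credit = $525 − $440 = $85.
Child Tax Credit: income exceeds $12,000 by $8,900, which is 12 full-or-partial $750 increments; reduction = 12 × $35 = $420, leaving $280.
Retirement Saver's Credit: $20,900 is below the $360,800 cutoff, so the full $1,800 applies.
Total: $85 + $280 + $1,800 = $2,165.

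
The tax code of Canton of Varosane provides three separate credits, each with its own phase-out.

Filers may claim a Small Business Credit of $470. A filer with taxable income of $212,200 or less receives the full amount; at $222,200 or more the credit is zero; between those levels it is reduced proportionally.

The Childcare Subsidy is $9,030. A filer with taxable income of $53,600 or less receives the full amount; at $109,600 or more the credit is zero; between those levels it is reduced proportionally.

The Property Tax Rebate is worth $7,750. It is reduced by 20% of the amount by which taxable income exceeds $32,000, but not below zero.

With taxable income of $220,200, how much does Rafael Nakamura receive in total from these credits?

$94

Small Business Credit: $220,200 is $8,000 into a $10,000 phase-out range, leaving 2,000/10,000 of the credit: $470 × 2,000/10,000 = $94.
Childcare Subsidy: $220,200 is at or above $109,600, so the credit is $0.
Property Tax Rebate: 20% of the $188,200 excess over $32,000 is $37,640 ≥ base, so the credit is $0.
Total: $94 + $0 + $0 = $94.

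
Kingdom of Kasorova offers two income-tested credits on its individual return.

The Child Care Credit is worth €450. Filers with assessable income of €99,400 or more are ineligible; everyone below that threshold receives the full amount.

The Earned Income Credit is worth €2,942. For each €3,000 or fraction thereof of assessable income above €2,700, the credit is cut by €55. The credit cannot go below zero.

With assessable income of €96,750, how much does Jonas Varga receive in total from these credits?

Child Care Credit: €96,750 is below the €99,400 cutoff, so the full €450 applies.
Earned Income Credit: income exceeds €2,700 by €94,050, which is 32 full-or-partial €3,000 increments; reduction = 32 × €55 = €1,760, leaving €1,182.
Total: €450 + €1,182 = €1,632.

€1,632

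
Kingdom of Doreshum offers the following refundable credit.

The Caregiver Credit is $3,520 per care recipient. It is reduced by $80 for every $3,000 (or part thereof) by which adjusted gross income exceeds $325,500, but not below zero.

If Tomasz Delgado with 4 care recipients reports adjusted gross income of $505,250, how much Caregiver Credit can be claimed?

$9,280

Caregiver Credit: base = 4 × $3,520 = $14,080. income exceeds $325,500 by $179,750, which is 60 full-or-partial $3,000 increments; reduction = 60 × $80 = $4,800, leaving $9,280.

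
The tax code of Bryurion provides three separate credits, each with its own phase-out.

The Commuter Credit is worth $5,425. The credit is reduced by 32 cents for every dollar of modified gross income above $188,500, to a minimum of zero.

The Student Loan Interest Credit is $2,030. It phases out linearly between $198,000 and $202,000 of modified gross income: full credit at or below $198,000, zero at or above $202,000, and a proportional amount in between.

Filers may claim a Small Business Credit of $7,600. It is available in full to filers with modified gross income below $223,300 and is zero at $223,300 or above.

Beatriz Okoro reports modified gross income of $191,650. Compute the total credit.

$14,047

Commuter Credit: 32% of the $3,150 excess over $188,500 is $1,008; credit = $5,425 − $1,008 = $4,417.
Student Loan Interest Credit: $191,650 is at or below the $198,000 threshold, so the full $2,030 applies.
Small Business Credit: $191,650 is below the $223,300 cutoff, so the full $7,600 applies.
Total: $4,417 + $2,030 + $7,600 = $14,047.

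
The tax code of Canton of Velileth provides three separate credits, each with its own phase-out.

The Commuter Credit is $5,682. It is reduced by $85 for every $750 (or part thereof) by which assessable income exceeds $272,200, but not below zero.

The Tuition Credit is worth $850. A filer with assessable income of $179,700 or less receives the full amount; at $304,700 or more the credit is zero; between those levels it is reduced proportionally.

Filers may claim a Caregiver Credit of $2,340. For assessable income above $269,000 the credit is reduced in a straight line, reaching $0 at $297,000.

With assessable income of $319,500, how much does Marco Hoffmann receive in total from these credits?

Commuter Credit: income exceeds $272,200 by $47,300, which is 64 full-or-partial $750 increments; reduction = 64 × $85 = $5,440, leaving $242.
Tuition Credit: $319,500 is at or above $304,700, so the credit is $0.
Caregiver Credit: $319,500 is at or above $297,000, so the credit is $0.
Total: $242 + $0 + $0 = $242.

$242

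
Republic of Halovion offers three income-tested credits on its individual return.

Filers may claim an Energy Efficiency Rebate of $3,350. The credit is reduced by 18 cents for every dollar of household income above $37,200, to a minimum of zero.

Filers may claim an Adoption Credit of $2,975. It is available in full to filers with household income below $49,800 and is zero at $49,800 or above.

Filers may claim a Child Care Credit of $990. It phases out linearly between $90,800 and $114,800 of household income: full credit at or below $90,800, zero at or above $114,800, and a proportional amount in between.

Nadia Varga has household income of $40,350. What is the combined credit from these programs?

Energy Efficiency Rebate: 18% of the $3,150 excess over $37,200 is $567; credit = $3,350 − $567 = $2,783.
Adoption Credit: $40,350 is below the $49,800 cutoff, so the full $2,975 applies.
Child Care Credit: $40,350 is at or below the $90,800 threshold, so the full $990 applies.
Total: $2,783 + $2,975 + $990 = $6,748.

$6,748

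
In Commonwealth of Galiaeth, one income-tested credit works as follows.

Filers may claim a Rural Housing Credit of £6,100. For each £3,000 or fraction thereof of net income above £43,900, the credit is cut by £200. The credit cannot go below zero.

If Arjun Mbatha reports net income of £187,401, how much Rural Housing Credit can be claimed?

£0

Rural Housing Credit: income exceeds £43,900 by £143,501 → 48 increments × £200 = £9,600 ≥ base, so the credit is £0.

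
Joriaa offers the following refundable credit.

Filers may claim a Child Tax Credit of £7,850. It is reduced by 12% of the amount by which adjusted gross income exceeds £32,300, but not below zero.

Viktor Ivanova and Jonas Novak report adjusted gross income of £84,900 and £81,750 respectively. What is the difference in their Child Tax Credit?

Viktor (£84,900): Child Tax Credit: 12% of the £52,600 excess over £32,300 is £6,312; credit = £7,850 − £6,312 = £1,538.
Jonas (£81,750): Child Tax Credit: 12% of the £49,450 excess over £32,300 is £5,934; credit = £7,850 − £5,934 = £1,916.
Difference: |£1,538 − £1,916| = £378.

£378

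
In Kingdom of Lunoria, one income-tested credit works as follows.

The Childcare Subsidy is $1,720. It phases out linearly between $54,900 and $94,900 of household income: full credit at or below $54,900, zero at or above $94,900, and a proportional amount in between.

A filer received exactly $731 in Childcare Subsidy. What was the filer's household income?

$77,900

$731 is 731/1,720 of the full $1,720, so 989/1,720 of the $40,000 range has been used: income = $54,900 + $40,000 × 989/1,720 = $77,900.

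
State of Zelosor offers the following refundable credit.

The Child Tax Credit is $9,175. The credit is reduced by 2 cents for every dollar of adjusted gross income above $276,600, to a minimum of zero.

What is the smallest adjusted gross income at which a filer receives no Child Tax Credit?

$735,350

The credit falls by 2% of each dollar above $276,600, so it reaches zero when the excess is $9,175 / 2% = $458,750: income = $276,600 + $458,750 = $735,350.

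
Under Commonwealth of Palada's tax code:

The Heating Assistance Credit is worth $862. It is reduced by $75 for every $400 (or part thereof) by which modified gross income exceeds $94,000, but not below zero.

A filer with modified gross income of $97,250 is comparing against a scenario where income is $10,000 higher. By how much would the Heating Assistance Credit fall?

At $97,250 — income exceeds $94,000 by $3,250, which is 9 full-or-partial $400 increments; reduction = 9 × $75 = $675, leaving $187.
At $107,250 — income exceeds $94,000 by $13,250 → 34 increments × $75 = $2,550 ≥ base, so the credit is $0.
Lost: $187 − $0 = $187.

$187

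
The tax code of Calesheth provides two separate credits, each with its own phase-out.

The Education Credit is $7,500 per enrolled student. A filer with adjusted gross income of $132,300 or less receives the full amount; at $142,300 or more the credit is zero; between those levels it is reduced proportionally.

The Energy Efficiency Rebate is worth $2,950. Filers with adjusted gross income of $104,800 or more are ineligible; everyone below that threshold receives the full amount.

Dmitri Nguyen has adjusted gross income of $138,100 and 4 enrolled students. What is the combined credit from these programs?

$12,600

Education Credit: base = 4 × $7,500 = $30,000. $138,100 is $5,800 into a $10,000 phase-out range, leaving 4,200/10,000 of the credit: $30,000 × 4,200/10,000 = $12,600.
Energy Efficiency Rebate: $138,100 meets or exceeds the $104,800 cutoff, so the credit is $0.
Total: $12,600 + $0 = $12,600.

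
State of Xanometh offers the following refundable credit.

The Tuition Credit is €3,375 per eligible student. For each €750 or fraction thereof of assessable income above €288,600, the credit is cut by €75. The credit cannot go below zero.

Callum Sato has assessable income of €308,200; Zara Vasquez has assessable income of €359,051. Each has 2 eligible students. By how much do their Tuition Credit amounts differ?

€4,725

Callum (€308,200): Tuition Credit: base = 2 × €3,375 = €6,750. income exceeds €288,600 by €19,600, which is 27 full-or-partial €750 increments; reduction = 27 × €75 = €2,025, leaving €4,725.
Zara (€359,051): Tuition Credit: base = 2 × €3,375 = €6,750. income exceeds €288,600 by €70,451 → 94 increments × €75 = €7,050 ≥ base, so the credit is €0.
Difference: |€4,725 − €0| = €4,725.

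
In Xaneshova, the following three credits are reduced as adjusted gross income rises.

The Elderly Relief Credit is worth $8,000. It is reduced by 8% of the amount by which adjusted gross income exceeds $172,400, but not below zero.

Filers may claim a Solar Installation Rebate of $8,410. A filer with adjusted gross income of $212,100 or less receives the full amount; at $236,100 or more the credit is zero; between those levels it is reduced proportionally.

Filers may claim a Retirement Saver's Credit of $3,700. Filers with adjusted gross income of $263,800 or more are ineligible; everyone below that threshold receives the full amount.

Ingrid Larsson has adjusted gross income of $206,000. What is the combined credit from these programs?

Elderly Relief Credit: 8% of the $33,600 excess over $172,400 is $2,688; credit = $8,000 − $2,688 = $5,312.
Solar Installation Rebate: $206,000 is at or below the $212,100 threshold, so the full $8,410 applies.
Retirement Saver's Credit: $206,000 is below the $263,800 cutoff, so the full $3,700 applies.
Total: $5,312 + $8,410 + $3,700 = $17,422.

$17,422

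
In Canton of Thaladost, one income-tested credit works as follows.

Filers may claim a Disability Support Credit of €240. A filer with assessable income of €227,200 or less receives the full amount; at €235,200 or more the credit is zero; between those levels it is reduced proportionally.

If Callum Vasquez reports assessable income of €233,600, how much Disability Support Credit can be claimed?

Disability Support Credit: €233,600 is €6,400 into a €8,000 phase-out range, leaving 1,600/8,000 of the credit: €240 × 1,600/8,000 = €48.

€48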